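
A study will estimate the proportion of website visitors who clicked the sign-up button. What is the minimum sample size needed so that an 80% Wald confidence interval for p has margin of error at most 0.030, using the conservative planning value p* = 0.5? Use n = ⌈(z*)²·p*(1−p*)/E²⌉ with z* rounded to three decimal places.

z* = 1.282 at the 80% level.
p*(1−p*) = 0.50·0.50 = 0.2500.
(z*)²·p*(1−p*)/E² = 1.643524·0.2500/0.000900 = 456.534.
⌈456.534⌉ = 457.

n = 457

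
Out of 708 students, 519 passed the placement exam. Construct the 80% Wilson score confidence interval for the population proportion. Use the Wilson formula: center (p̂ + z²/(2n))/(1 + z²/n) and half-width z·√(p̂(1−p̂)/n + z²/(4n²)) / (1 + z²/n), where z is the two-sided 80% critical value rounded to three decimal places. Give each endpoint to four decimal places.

(0.7112, 0.7538)

Here p̂ = 519/708 = 0.73305 and z = 1.282 (z² = 1.643524).
1 + z²/n = 1.002321.
Center = (0.73305 + 0.001161)/1.002321 = 0.73251.
Radicand: p̂(1−p̂)/n + z²/(4n²) = 0.000276394 + 0.000000820 = 0.000277214.
Half-width = 1.282·√0.000277214/1.002321 = 0.02130.
So the interval runs from 0.7112 to 0.7538.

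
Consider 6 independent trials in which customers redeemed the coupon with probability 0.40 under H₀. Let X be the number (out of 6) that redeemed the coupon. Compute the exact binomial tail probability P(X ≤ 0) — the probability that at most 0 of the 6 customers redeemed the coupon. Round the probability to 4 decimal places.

P = 0.0467

X is binomial with n = 6 and p = 0.40.
P(X ≤ 0) = C(6,0)·0.40^0·0.60^6.
= 0.046656 = 0.0467.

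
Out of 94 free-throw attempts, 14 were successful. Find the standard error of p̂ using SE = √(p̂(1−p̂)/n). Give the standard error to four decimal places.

Sample proportion p̂ = 14/94 = 0.14894.
p̂(1−p̂) = 0.126757.
Dividing by n and taking the root: √0.001348479 = 0.0367.

SE = 0.0367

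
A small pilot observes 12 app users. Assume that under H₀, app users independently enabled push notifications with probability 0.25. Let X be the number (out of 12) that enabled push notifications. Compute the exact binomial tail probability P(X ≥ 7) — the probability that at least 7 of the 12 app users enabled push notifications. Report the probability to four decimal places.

P = 0.0143

X ~ Binomial(n=12, p=0.25).
P(X ≥ 7) = Σ_{j=7}^{12} C(12,j)·0.25^j·0.75^{12−j}.
= 0.011471 + 0.002390 + 0.000354 + 0.000035 + 0.000002 + 0.000000 = 0.0143.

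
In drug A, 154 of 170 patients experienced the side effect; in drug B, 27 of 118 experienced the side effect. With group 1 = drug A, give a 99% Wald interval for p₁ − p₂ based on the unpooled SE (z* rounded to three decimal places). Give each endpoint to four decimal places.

(0.5620, 0.7922)

p̂₁ = 0.90588, p̂₂ = 0.22881, so the observed difference is 0.67707.
SE = √(0.000501527 + 0.001495406) = √0.001996933 = 0.044687.
The 99% critical value is z* = 2.576. Margin = 2.576·0.044687 = 0.11511.
Interval: 0.67707 ± 0.11511 → (0.5620, 0.7922).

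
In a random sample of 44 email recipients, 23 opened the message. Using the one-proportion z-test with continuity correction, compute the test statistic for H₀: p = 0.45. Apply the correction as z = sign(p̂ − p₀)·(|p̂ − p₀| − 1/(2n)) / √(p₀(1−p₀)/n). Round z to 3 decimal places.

z = 0.818

With x = 23 successes in n = 44, p̂ = 0.52273. p̂ − p₀ = 0.072727.
Continuity correction 1/(2n) = 1/88 = 0.011364.
Corrected numerator: |0.072727| − 0.011364 = 0.061363.
Under H₀, SE = √(p₀(1−p₀)/n) = √(0.45·0.55/44) = √0.005625000 = 0.075000.
z = +0.061363/0.075000 = 0.818.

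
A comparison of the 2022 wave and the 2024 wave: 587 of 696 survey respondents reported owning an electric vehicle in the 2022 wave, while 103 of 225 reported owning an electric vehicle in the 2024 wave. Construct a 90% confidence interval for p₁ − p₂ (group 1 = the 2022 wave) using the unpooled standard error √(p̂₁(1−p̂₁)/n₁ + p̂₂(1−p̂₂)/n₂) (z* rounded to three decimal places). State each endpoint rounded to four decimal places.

p̂₁ = 587/696 = 0.84339, p̂₂ = 103/225 = 0.45778; p̂₁ − p̂₂ = 0.38561.
SE = √(0.000189774 + 0.001103188) = √0.001292962 = 0.035958.
The 90% critical value is z* = 1.645. Margin = 1.645·0.035958 = 0.05915.
Interval: 0.38561 ± 0.05915 → (0.3265, 0.4448).

(0.3265, 0.4448)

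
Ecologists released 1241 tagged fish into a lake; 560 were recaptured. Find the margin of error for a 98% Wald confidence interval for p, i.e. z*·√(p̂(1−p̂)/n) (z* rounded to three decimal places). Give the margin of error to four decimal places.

Sample proportion p̂ = 560/1241 = 0.45125.
SE = √(p̂(1−p̂)/n) = √(0.247623/1241) = 0.014126.
For 98% confidence, z* = 2.326.
Margin of error = z*·SE = 2.326 × 0.014126 = 0.0329.

ME = 0.0329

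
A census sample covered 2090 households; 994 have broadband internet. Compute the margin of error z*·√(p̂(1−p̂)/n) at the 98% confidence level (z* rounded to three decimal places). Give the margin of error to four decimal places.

ME = 0.0254

With x = 994 successes in n = 2090, p̂ = 0.47560.
SE(p̂) = √(0.47560·0.52440/2090) = 0.010924.
The 98% critical value is z* = 2.326.
Margin of error = z*·SE = 2.326 × 0.010924 = 0.0254.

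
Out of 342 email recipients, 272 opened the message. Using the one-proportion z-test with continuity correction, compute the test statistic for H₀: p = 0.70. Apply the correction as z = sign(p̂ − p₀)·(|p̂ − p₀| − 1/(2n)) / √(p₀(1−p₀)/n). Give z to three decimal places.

z = 3.788

p̂ = 272/342 = 0.79532. p̂ − p₀ = 0.095322.
Continuity correction 1/(2n) = 1/684 = 0.001462.
Corrected numerator: |0.095322| − 0.001462 = 0.093860.
SE₀ = √(0.70·0.30/342) = 0.024780.
z = +0.093860/0.024780 = 3.788.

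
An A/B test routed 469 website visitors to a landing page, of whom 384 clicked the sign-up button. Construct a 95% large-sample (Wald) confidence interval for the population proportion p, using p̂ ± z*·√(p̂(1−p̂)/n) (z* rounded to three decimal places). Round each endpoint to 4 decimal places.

Sample proportion p̂ = 384/469 = 0.81876.
Standard error of p̂: √(0.148390/469) = √0.000316396 = 0.017788.
z* = 1.960 at the 95% level.
Margin = 1.960·0.017788 = 0.03486.
Interval: 0.81876 ± 0.03486 → (0.7839, 0.8536).

(0.7839, 0.8536)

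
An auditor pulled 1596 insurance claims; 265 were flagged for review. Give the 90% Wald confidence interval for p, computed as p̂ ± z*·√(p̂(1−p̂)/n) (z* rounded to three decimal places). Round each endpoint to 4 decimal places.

(0.1507, 0.1814)

Sample proportion p̂ = 265/1596 = 0.16604.
SE(p̂) = √(0.16604·0.83396/1596) = 0.009315.
For 90% confidence, z* = 1.645.
Margin = 1.645·0.009315 = 0.01532.
So the interval runs from 0.1507 to 0.1814.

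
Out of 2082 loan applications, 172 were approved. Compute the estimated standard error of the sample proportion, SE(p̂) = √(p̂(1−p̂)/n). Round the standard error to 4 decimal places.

SE = 0.0060

Sample proportion p̂ = 172/2082 = 0.08261.
p̂(1−p̂) = 0.08261·0.91739 = 0.075786.
SE = √(0.075786/2082) = √0.000036401 = 0.0060.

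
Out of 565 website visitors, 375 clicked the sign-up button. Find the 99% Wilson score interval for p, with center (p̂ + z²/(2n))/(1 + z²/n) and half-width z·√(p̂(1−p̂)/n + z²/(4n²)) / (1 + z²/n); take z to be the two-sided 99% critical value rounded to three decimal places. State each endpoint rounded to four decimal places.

Here p̂ = 375/565 = 0.66372 and z = 2.576 (z² = 6.635776).
1 + z²/n = 1.011745.
Center = (0.66372 + 0.005872)/1.011745 = 0.66182.
Radicand: p̂(1−p̂)/n + z²/(4n²) = 0.000395039 + 0.000005197 = 0.000400236.
Half-width = 2.576·√0.000400236/1.011745 = 0.05094.
CI: 0.66182 ± 0.05094 = (0.6109, 0.7128).

(0.6109, 0.7128)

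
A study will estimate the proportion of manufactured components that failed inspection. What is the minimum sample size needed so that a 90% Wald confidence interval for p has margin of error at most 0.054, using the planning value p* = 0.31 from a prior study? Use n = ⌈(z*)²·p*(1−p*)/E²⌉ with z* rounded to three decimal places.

For 90% confidence, z* = 1.645.
p*(1−p*) = 0.2139.
(z*)²·p*(1−p*)/E² = 2.706025·0.2139/0.002916 = 198.498.
Rounding up, n = 199.

n = 199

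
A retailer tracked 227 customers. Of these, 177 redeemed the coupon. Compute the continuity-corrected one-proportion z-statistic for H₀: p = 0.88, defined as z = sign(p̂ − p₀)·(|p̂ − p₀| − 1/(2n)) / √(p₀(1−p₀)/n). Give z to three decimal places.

The sample proportion is 177/227 = 0.77974. p̂ − p₀ = -0.100264.
1/(2n) = 0.002203.
Corrected numerator: |-0.100264| − 0.002203 = 0.098061.
Null standard error: √(0.88·0.12/227) = √0.000465198 = 0.021568.
z = −0.098061/0.021568 = -4.547.

z = -4.547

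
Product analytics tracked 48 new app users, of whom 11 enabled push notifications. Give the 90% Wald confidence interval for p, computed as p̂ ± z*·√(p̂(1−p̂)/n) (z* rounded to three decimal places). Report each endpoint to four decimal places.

(0.1294, 0.3290)

With x = 11 successes in n = 48, p̂ = 0.22917.
Standard error of p̂: √(0.176649/48) = √0.003680194 = 0.060665.
z* = 1.645 at the 90% level.
Margin = 1.645·0.060665 = 0.09979.
So the interval runs from 0.1294 to 0.3290.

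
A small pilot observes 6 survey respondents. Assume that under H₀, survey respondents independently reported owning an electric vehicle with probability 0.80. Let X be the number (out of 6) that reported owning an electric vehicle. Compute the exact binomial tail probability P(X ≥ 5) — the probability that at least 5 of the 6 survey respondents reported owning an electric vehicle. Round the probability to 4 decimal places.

P = 0.6554

X is binomial with n = 6 and p = 0.80.
P(X ≥ 5) = C(6,5)·0.80^5·0.20^1 + C(6,6)·0.80^6·0.20^0.
= 0.393216 + 0.262144 = 0.6554.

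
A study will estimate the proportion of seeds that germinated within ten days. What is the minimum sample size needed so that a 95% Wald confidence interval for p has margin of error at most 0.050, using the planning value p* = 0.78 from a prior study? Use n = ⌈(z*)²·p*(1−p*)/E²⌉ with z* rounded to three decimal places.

n = 264

For 95% confidence, z* = 1.960.
p*(1−p*) = 0.78·0.22 = 0.1716.
Required n before rounding: 3.841600 × 0.1716 / 0.050² = 263.687.
Rounding up, n = 264.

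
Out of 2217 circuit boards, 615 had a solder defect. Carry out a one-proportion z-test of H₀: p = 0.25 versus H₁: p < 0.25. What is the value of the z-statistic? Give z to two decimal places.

z = 2.98

The sample proportion is 615/2217 = 0.27740.
Null standard error: √(0.25·0.75/2217) = √0.000084574 = 0.009196.
Test statistic: z = 0.02740/0.009196 = 2.98.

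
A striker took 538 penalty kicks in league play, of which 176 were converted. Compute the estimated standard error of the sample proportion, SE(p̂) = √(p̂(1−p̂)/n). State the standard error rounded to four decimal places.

Sample proportion p̂ = 176/538 = 0.32714.
p̂(1−p̂) = 0.220119.
SE = √(0.220119/538) = 0.0202.

SE = 0.0202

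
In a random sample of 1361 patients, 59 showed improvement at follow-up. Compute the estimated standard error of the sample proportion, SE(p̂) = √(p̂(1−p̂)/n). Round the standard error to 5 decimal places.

SE = 0.00552

p̂ = 59/1361 = 0.04335.
p̂(1−p̂) = 0.04335·0.95665 = 0.041471.
SE = √(0.041471/1361) = 0.00552.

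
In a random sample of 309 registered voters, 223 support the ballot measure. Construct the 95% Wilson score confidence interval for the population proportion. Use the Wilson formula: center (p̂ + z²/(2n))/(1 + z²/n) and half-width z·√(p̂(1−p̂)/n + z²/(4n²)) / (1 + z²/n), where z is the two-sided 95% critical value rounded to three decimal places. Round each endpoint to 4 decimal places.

p̂ = 223/309 = 0.72168; z = 1.960, so z² = 3.841600.
Denominator 1 + z²/n = 1 + 3.841600/309 = 1.012432.
Adjusted center: (0.72168 + z²/(2n))/1.012432 = 0.71896.
Radicand: p̂(1−p̂)/n + z²/(4n²) = 0.000650022 + 0.000010059 = 0.000660081.
Half-width = z·√(radicand)/denom = 1.960·0.025692/1.012432 = 0.04974.
CI: 0.71896 ± 0.04974 = (0.6692, 0.7687).

(0.6692, 0.7687)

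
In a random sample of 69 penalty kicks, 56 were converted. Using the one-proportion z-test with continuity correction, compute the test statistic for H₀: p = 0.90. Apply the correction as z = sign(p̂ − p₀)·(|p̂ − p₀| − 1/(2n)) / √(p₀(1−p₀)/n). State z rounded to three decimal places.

With x = 56 successes in n = 69, p̂ = 0.81159. p̂ − p₀ = -0.088406.
Continuity correction 1/(2n) = 1/138 = 0.007246.
Corrected numerator: |-0.088406| − 0.007246 = 0.081160.
SE₀ = √(0.90·0.10/69) = 0.036116.
z = (−)0.081160/0.036116 = -2.247.

z = -2.247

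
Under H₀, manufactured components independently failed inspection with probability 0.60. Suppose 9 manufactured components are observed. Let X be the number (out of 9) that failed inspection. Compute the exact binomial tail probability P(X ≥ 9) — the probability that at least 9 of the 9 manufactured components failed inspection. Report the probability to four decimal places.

X ~ Binomial(n=9, p=0.60).
P(X ≥ 9) = C(9,9)·0.60^9·0.40^0.
= 0.010078 = 0.0101.

P = 0.0101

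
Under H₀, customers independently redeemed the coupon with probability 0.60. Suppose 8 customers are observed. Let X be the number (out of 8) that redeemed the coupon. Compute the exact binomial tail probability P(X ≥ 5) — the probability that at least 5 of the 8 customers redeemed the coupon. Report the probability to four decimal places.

X is binomial with n = 8 and p = 0.60.
P(X ≥ 5) = C(8,5)·0.60^5·0.40^3 + C(8,6)·0.60^6·0.40^2 + C(8,7)·0.60^7·0.40^1 + C(8,8)·0.60^8·0.40^0.
= 0.278692 + 0.209019 + 0.089580 + 0.016796 = 0.5941.

P = 0.5941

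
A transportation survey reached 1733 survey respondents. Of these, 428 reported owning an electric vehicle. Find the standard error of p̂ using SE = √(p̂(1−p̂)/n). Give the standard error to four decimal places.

With x = 428 successes in n = 1733, p̂ = 0.24697.
p̂(1−p̂) = 0.185976.
SE = √(0.185976/1733) = √0.000107314 = 0.0104.

SE = 0.0104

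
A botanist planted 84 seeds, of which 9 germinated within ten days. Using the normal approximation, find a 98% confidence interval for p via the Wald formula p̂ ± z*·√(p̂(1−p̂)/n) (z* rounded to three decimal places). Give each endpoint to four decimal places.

With x = 9 successes in n = 84, p̂ = 0.10714.
SE(p̂) = √(0.10714·0.89286/84) = 0.033747.
For 98% confidence, z* = 2.326.
Margin = 2.326·0.033747 = 0.07850.
CI: 0.10714 ± 0.07850 = (0.0286, 0.1856).

(0.0286, 0.1856)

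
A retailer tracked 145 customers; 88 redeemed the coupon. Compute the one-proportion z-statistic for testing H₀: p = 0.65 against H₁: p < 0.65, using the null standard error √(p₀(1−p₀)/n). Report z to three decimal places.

z = -1.088

The sample proportion is 88/145 = 0.60690.
Under H₀, SE = √(p₀(1−p₀)/n) = √(0.65·0.35/145) = √0.001568966 = 0.039610.
z = (p̂ − p₀)/SE = (0.60690 − 0.65)/0.039610 = -1.088.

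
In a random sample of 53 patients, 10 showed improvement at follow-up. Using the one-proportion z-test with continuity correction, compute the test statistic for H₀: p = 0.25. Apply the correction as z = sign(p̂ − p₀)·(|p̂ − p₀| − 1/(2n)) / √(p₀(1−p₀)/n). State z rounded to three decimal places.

z = -0.872

Sample proportion p̂ = 10/53 = 0.18868. p̂ − p₀ = -0.061321.
1/(2n) = 0.009434.
Corrected numerator: |-0.061321| − 0.009434 = 0.051887.
Under H₀, SE = √(p₀(1−p₀)/n) = √(0.25·0.75/53) = √0.003537736 = 0.059479.
z = (−)0.051887/0.059479 = -0.872.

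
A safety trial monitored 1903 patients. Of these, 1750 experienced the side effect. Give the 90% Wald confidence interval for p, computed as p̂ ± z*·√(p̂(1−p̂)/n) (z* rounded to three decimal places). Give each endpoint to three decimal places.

The sample proportion is 1750/1903 = 0.91960.
Standard error of p̂: √(0.073935/1903) = √0.000038852 = 0.006233.
For 90% confidence, z* = 1.645.
Margin of error: 1.645 × 0.006233 = 0.01025.
So the interval runs from 0.909 to 0.930.

(0.909, 0.930)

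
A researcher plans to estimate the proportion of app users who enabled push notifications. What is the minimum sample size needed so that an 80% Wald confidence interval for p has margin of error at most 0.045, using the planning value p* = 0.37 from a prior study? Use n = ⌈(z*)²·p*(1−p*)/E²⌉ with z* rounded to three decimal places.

n = 190

For 80% confidence, z* = 1.282.
p*(1−p*) = 0.2331.
Required n before rounding: 1.643524 × 0.2331 / 0.045² = 189.188.
Rounding up, n = 190.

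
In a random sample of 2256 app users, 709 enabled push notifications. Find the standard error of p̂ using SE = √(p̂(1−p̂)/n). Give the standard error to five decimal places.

SE = 0.00977

With x = 709 successes in n = 2256, p̂ = 0.31427.
p̂(1−p̂) = 0.31427·0.68573 = 0.215504.
Dividing by n and taking the root: √0.000095525 = 0.00977.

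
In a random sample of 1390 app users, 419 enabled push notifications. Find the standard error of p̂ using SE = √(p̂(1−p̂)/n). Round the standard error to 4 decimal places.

p̂ = 419/1390 = 0.30144.
p̂(1−p̂) = 0.30144·0.69856 = 0.210574.
SE = √(0.210574/1390) = 0.0123.

SE = 0.0123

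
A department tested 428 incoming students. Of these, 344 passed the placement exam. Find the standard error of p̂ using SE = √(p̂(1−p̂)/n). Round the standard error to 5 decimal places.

SE = 0.01920

With x = 344 successes in n = 428, p̂ = 0.80374.
p̂(1−p̂) = 0.80374·0.19626 = 0.157742.
SE = √(0.157742/428) = 0.01920.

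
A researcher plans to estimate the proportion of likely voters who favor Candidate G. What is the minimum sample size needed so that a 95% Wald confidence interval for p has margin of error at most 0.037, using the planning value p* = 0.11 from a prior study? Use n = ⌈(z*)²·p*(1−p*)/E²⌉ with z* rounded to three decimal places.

n = 275

z* = 1.960 at the 95% level.
p*(1−p*) = 0.0979.
(z*)²·p*(1−p*)/E² = 3.841600·0.0979/0.001369 = 274.721.
Rounding up, n = 275.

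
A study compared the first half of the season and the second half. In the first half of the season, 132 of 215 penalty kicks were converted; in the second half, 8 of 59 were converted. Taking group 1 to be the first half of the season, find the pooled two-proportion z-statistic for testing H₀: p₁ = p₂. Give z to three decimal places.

p̂₁ = 132/215 = 0.61395, p̂₂ = 8/59 = 0.13559.
Pooled p̂ = (132+8)/(215+59) = 140/274 = 0.51095.
Pooled SE = √[0.2498801·0.02160032] ≈ 0.073468.
z = (p̂₁ − p̂₂)/SE = (0.61395 − 0.13559)/0.073468 = 0.47836/0.073468 = 6.511.

z = 6.511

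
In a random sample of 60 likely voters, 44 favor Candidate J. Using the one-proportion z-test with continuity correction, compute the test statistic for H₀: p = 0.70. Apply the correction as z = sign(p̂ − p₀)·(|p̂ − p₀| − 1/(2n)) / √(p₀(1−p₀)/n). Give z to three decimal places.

z = 0.423

The sample proportion is 44/60 = 0.73333. p̂ − p₀ = 0.033333.
Continuity correction 1/(2n) = 1/120 = 0.008333.
Corrected numerator: |0.033333| − 0.008333 = 0.025000.
Under H₀, SE = √(p₀(1−p₀)/n) = √(0.70·0.30/60) = √0.003500000 = 0.059161.
z = (+)0.025000/0.059161 = 0.423.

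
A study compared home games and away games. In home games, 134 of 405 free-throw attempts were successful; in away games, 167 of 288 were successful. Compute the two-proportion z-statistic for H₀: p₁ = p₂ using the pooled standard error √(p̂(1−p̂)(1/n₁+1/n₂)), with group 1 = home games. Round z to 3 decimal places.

p̂₁ = 134/405 = 0.33086, p̂₂ = 167/288 = 0.57986.
Pooling: p̂ = 301/693 = 0.43434.
SE = √[p̂(1−p̂)(1/n₁+1/n₂)] = √[0.43434·0.56566·(1/405+1/288)] ≈ 0.038206.
z = -0.24900/0.038206 = -6.517.

z = -6.517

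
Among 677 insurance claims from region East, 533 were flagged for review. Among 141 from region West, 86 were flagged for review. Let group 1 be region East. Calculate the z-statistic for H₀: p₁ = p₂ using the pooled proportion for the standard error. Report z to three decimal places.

z = 4.466

Sample proportions: p̂₁ = 533/677 = 0.78730 and p̂₂ = 86/141 = 0.60993.
Pooling: p̂ = 619/818 = 0.75672.
SE = √[p̂(1−p̂)(1/n₁+1/n₂)] = √[0.75672·0.24328·(1/677+1/141)] ≈ 0.039718.
z = 0.17737/0.039718 = 4.466.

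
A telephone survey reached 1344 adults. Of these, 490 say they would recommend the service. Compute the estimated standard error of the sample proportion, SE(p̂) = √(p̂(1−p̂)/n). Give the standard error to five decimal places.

Sample proportion p̂ = 490/1344 = 0.36458.
p̂(1−p̂) = 0.36458·0.63542 = 0.231661.
SE = √(0.231661/1344) = 0.01313.

SE = 0.01313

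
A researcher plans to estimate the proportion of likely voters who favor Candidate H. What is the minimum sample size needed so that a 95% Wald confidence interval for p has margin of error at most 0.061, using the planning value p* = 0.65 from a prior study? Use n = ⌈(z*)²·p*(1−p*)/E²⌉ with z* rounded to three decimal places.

n = 235

For 95% confidence, z* = 1.960.
p*(1−p*) = 0.65·0.35 = 0.2275.
(z*)²·p*(1−p*)/E² = 3.841600·0.2275/0.003721 = 234.873.
⌈234.873⌉ = 235.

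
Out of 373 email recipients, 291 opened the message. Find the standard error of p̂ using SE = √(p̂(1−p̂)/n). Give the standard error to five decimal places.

SE = 0.02144

The sample proportion is 291/373 = 0.78016.
p̂(1−p̂) = 0.171510.
SE = √(0.171510/373) = √0.000459812 = 0.02144.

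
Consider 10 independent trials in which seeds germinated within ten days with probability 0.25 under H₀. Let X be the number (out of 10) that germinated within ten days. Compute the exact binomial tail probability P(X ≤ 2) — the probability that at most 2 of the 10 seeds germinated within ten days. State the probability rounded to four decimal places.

P = 0.5256

X is binomial with n = 10 and p = 0.25.
P(X ≤ 2) = C(10,0)·0.25^0·0.75^10 + C(10,1)·0.25^1·0.75^9 + C(10,2)·0.25^2·0.75^8.
= 0.056314 + 0.187712 + 0.281568 = 0.5256.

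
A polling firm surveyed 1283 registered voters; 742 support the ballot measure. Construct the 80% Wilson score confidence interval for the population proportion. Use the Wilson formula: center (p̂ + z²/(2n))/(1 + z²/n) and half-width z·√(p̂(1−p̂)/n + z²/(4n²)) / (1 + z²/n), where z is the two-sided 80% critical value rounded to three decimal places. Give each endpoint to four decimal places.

Here p̂ = 742/1283 = 0.57833 and z = 1.282 (z² = 1.643524).
1 + z²/n = 1.001281.
Adjusted center: (0.57833 + z²/(2n))/1.001281 = 0.57823.
Radicand: p̂(1−p̂)/n + z²/(4n²) = 0.000190073 + 0.000000250 = 0.000190323.
Half-width = 1.282·√0.000190323/1.001281 = 0.01766.
So the interval runs from 0.5606 to 0.5959.

(0.5606, 0.5959)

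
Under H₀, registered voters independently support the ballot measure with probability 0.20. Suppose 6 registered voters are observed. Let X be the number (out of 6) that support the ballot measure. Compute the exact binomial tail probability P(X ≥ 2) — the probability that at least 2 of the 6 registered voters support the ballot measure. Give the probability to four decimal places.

X ~ Binomial(n=6, p=0.20).
P(X ≥ 2) = Σ_{j=2}^{6} C(6,j)·0.20^j·0.80^{6−j}.
= 0.245760 + 0.081920 + 0.015360 + 0.001536 + 0.000064 = 0.3446.

P = 0.3446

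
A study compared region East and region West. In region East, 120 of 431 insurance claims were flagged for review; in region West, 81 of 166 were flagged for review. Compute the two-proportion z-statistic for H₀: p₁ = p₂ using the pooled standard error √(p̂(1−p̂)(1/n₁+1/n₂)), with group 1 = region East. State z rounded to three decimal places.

p̂₁ = 120/431 = 0.27842, p̂₂ = 81/166 = 0.48795.
Pooled p̂ = (120+81)/(431+166) = 201/597 = 0.33668.
Pooled SE = √[0.2233277·0.00834428] ≈ 0.043168.
z = (p̂₁ − p̂₂)/SE = (0.27842 − 0.48795)/0.043168 = -0.20953/0.043168 = -4.854.

z = -4.854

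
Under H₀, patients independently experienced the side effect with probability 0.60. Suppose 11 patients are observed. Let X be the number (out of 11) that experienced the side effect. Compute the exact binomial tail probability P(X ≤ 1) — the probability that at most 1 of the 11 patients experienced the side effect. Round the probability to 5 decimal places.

P = 0.00073

X ~ Binomial(n=11, p=0.60).
P(X ≤ 1) = C(11,0)·0.60^0·0.40^11 + C(11,1)·0.60^1·0.40^10.
= 0.000042 + 0.000692 = 0.00073.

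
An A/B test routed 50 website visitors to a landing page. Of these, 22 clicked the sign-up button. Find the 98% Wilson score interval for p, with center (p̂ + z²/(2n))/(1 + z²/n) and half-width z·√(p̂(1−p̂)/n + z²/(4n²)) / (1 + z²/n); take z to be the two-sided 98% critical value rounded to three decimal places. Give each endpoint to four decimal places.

(0.2906, 0.6011)

p̂ = 22/50 = 0.44000; z = 2.326, so z² = 5.410276.
Denominator 1 + z²/n = 1 + 5.410276/50 = 1.108206.
Center = (0.44000 + 0.054103)/1.108206 = 0.44586.
Radicand: p̂(1−p̂)/n + z²/(4n²) = 0.004928000 + 0.000541028 = 0.005469028.
Half-width = 2.326·√0.005469028/1.108206 = 0.15522.
So the interval runs from 0.2906 to 0.6011.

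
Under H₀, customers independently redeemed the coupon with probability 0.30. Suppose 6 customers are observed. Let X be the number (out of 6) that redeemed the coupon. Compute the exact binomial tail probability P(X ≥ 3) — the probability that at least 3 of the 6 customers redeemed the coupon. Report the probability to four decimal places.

P = 0.2557

X ~ Binomial(n=6, p=0.30).
P(X ≥ 3) = C(6,3)·0.30^3·0.70^3 + C(6,4)·0.30^4·0.70^2 + C(6,5)·0.30^5·0.70^1 + C(6,6)·0.30^6·0.70^0.
= 0.185220 + 0.059535 + 0.010206 + 0.000729 = 0.2557.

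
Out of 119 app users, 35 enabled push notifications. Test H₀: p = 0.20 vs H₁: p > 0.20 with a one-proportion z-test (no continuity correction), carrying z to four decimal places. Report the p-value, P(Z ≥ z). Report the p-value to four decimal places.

p-value = 0.0051

With x = 35 successes in n = 119, p̂ = 0.29412.
Null standard error: √(0.20·0.80/119) = √0.001344538 = 0.036668.
z = (p̂ − p₀)/SE = (35/119 − 0.20)/0.036668 ≈ 2.5668.
From the standard normal, P(Z ≥ z) = 0.0051.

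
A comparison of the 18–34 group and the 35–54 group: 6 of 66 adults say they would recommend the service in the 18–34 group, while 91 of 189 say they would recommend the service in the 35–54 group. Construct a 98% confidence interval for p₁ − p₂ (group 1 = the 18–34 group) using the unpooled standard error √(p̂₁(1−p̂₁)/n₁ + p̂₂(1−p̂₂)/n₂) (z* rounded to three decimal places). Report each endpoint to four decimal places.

p̂₁ = 6/66 = 0.09091, p̂₂ = 91/189 = 0.48148; p̂₁ − p̂₂ = -0.39057.
SE = √(0.001252191 + 0.001320937) = √0.002573128 = 0.050726.
The 98% critical value is z* = 2.326. Margin = 2.326·0.050726 = 0.11799.
CI: -0.39057 ± 0.11799 = (-0.5086, -0.2726).

(-0.5086, -0.2726)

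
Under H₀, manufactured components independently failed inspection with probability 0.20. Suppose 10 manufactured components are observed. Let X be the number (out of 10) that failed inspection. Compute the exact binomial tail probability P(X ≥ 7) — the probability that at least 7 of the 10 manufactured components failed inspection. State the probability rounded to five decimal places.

X is binomial with n = 10 and p = 0.20.
P(X ≥ 7) = C(10,7)·0.20^7·0.80^3 + C(10,8)·0.20^8·0.80^2 + C(10,9)·0.20^9·0.80^1 + C(10,10)·0.20^10·0.80^0.
= 0.000786 + 0.000074 + 0.000004 + 0.000000 = 0.00086.

P = 0.00086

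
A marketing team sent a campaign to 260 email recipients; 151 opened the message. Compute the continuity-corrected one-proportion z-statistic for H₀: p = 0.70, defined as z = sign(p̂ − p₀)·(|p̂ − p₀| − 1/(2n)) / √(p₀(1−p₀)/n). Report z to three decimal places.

With x = 151 successes in n = 260, p̂ = 0.58077. p̂ − p₀ = -0.119231.
1/(2n) = 0.001923.
Corrected numerator: |-0.119231| − 0.001923 = 0.117308.
SE₀ = √(0.70·0.30/260) = 0.028420.
z = (−)0.117308/0.028420 = -4.128.

z = -4.128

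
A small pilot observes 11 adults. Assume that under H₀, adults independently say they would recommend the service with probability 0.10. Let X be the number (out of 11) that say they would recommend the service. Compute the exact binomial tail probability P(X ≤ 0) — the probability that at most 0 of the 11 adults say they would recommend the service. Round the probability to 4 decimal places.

P = 0.3138

X is binomial with n = 11 and p = 0.10.
P(X ≤ 0) = C(11,0)·0.10^0·0.90^11.
= 0.313811 = 0.3138.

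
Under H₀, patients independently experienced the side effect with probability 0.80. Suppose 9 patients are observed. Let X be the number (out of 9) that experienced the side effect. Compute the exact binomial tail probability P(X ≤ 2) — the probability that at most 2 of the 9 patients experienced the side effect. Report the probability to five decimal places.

P = 0.00031

X ~ Binomial(n=9, p=0.80).
P(X ≤ 2) = C(9,0)·0.80^0·0.20^9 + C(9,1)·0.80^1·0.20^8 + C(9,2)·0.80^2·0.20^7.
= 0.000001 + 0.000018 + 0.000295 = 0.00031.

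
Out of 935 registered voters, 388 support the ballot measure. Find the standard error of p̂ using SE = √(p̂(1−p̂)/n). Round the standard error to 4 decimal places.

SE = 0.0161

p̂ = 388/935 = 0.41497.
p̂(1−p̂) = 0.242770.
Dividing by n and taking the root: √0.000259647 = 0.0161.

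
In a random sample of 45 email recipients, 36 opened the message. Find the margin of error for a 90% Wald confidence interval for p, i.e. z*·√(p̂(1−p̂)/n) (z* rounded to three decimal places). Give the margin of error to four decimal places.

ME = 0.0981

With x = 36 successes in n = 45, p̂ = 0.80000.
SE(p̂) = √(0.80000·0.20000/45) = 0.059628.
z* = 1.645 at the 90% level.
So ME = 0.0981.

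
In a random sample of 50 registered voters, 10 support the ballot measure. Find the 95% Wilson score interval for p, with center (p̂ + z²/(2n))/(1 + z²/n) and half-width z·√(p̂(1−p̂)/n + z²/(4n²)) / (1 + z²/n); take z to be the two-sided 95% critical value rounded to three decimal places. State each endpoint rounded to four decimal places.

Here p̂ = 10/50 = 0.20000 and z = 1.960 (z² = 3.841600).
1 + z²/n = 1.076832.
Adjusted center: (0.20000 + z²/(2n))/1.076832 = 0.22141.
Radicand: p̂(1−p̂)/n + z²/(4n²) = 0.003200000 + 0.000384160 = 0.003584160.
Half-width = 1.960·√0.003584160/1.076832 = 0.10897.
Interval: 0.22141 ± 0.10897 → (0.1124, 0.3304).

(0.1124, 0.3304)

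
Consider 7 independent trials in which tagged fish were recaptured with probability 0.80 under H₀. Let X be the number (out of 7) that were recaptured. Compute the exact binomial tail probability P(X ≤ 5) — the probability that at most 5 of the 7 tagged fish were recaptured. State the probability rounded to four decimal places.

X is binomial with n = 7 and p = 0.80.
P(X ≤ 5) = Σ_{j=0}^{5} C(7,j)·0.80^j·0.20^{7−j}.
= 0.000013 + 0.000358 + 0.004301 + 0.028672 + 0.114688 + 0.275251 = 0.4233.

P = 0.4233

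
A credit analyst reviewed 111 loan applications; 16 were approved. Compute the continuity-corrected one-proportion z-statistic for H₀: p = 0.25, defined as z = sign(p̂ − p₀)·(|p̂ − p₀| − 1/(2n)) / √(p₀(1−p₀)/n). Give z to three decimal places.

The sample proportion is 16/111 = 0.14414. p̂ − p₀ = -0.105856.
Continuity correction 1/(2n) = 1/222 = 0.004505.
Corrected numerator: |-0.105856| − 0.004505 = 0.101351.
SE₀ = √(0.25·0.75/111) = 0.041100.
z = −0.101351/0.041100 = -2.466.

z = -2.466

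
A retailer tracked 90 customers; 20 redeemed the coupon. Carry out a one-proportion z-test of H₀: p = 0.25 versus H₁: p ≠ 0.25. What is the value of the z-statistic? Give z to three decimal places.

With x = 20 successes in n = 90, p̂ = 0.22222.
Under H₀, SE = √(p₀(1−p₀)/n) = √(0.25·0.75/90) = √0.002083333 = 0.045644.
z = (0.22222 − 0.25)/0.045644 = -0.02778/0.045644 = -0.609.

z = -0.609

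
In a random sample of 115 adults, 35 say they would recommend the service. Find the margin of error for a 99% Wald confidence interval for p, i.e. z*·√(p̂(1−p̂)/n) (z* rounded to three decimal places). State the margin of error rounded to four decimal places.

ME = 0.1105

p̂ = 35/115 = 0.30435.
Standard error of p̂: √(0.211720/115) = √0.001841045 = 0.042907.
z* = 2.576 at the 99% level.
ME = 2.576·0.042907 = 0.1105.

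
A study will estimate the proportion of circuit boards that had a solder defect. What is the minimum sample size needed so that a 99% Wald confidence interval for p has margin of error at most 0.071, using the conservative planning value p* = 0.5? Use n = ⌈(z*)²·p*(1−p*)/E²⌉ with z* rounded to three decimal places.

n = 330

z* = 2.576 at the 99% level.
p*(1−p*) = 0.2500.
(z*)²·p*(1−p*)/E² = 6.635776·0.2500/0.005041 = 329.090.
⌈329.090⌉ = 330.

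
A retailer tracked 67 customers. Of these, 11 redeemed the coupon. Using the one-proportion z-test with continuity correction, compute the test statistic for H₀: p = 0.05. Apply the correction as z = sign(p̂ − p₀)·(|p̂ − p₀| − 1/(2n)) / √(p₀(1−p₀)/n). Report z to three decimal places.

z = 4.008

Sample proportion p̂ = 11/67 = 0.16418. p̂ − p₀ = 0.114179.
1/(2n) = 0.007463.
Corrected numerator: |0.114179| − 0.007463 = 0.106716.
SE₀ = √(0.05·0.95/67) = 0.026626.
z = (+)0.106716/0.026626 = 4.008.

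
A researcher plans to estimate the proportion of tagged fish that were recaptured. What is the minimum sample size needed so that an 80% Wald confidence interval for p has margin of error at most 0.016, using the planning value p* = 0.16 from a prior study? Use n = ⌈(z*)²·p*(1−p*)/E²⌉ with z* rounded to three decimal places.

n = 863

z* = 1.282 at the 80% level.
p*(1−p*) = 0.1344.
(z*)²·p*(1−p*)/E² = 1.643524·0.1344/0.000256 = 862.850.
⌈862.850⌉ = 863.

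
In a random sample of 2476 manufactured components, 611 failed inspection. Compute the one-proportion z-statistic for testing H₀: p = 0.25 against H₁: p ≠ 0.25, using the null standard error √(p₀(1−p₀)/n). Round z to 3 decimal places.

Sample proportion p̂ = 611/2476 = 0.24677.
SE₀ = √(0.25·0.75/2476) = 0.008702.
Test statistic: z = -0.00323/0.008702 = -0.371.

z = -0.371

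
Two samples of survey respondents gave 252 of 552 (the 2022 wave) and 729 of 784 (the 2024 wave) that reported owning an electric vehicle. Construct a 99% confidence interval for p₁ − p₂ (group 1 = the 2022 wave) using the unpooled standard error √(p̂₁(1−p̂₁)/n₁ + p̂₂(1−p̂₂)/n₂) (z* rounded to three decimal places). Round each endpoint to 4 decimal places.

(-0.5328, -0.4139)

p̂₁ = 0.45652, p̂₂ = 0.92985, so the observed difference is -0.47333.
Unpooled SE = √(p̂₁(1−p̂₁)/n₁ + p̂₂(1−p̂₂)/n₂) = √(0.000449474 + 0.000083204) = 0.023080.
For 99% confidence, z* = 2.576. Margin of error = 0.05945.
CI: -0.47333 ± 0.05945 = (-0.5328, -0.4139).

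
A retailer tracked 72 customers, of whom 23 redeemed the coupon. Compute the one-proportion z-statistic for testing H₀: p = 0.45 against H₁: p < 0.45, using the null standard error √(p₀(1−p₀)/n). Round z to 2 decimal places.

p̂ = 23/72 = 0.31944.
Null standard error: √(0.45·0.55/72) = √0.003437500 = 0.058630.
z = (0.31944 − 0.45)/0.058630 = -0.13056/0.058630 = -2.23.

z = -2.23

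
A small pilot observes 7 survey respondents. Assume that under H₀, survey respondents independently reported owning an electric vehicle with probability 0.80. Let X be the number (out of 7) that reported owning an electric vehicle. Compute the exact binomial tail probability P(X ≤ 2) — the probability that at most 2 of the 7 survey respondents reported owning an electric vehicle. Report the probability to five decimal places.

X ~ Binomial(n=7, p=0.80).
P(X ≤ 2) = C(7,0)·0.80^0·0.20^7 + C(7,1)·0.80^1·0.20^6 + C(7,2)·0.80^2·0.20^5.
= 0.000013 + 0.000358 + 0.004301 = 0.00467.

P = 0.00467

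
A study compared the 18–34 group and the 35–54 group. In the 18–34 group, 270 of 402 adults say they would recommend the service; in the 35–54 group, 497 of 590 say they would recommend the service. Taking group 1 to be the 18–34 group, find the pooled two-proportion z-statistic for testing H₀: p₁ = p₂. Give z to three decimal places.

z = -6.304

Sample proportions: p̂₁ = 270/402 = 0.67164 and p̂₂ = 497/590 = 0.84237.
Pooled p̂ = (270+497)/(402+590) = 767/992 = 0.77319.
Pooled SE = √[0.1753697·0.00418248] ≈ 0.027083.
z = (p̂₁ − p̂₂)/SE = (0.67164 − 0.84237)/0.027083 = -0.17073/0.027083 = -6.304.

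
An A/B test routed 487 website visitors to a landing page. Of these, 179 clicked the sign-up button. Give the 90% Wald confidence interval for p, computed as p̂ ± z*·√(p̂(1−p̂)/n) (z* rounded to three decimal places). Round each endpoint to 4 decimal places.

p̂ = 179/487 = 0.36756.
SE = √(p̂(1−p̂)/n) = √(0.232459/487) = 0.021848.
z* = 1.645 at the 90% level.
Margin of error: 1.645 × 0.021848 = 0.03594.
CI: 0.36756 ± 0.03594 = (0.3316, 0.4035).

(0.3316, 0.4035)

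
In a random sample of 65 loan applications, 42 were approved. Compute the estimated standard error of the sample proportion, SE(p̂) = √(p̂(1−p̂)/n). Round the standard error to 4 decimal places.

SE = 0.0593

With x = 42 successes in n = 65, p̂ = 0.64615.
p̂(1−p̂) = 0.228640.
Dividing by n and taking the root: √0.003517538 = 0.0593.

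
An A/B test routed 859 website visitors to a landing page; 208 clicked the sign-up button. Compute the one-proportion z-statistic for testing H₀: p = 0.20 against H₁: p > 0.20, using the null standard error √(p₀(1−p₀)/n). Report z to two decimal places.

z = 3.09

Sample proportion p̂ = 208/859 = 0.24214.
Under H₀, SE = √(p₀(1−p₀)/n) = √(0.20·0.80/859) = √0.000186263 = 0.013648.
z = (0.24214 − 0.20)/0.013648 = 0.04214/0.013648 = 3.09.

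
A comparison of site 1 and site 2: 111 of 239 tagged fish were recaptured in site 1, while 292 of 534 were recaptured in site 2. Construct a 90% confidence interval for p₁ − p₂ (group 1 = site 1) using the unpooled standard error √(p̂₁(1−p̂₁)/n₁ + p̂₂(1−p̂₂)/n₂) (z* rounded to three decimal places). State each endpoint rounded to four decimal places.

p̂₁ = 111/239 = 0.46444, p̂₂ = 292/534 = 0.54682; p̂₁ − p̂₂ = -0.08238.
SE = √(0.001040733 + 0.000464060) = √0.001504793 = 0.038792.
z* = 1.645 at the 90% level. Margin of error = 0.06381.
CI: -0.08238 ± 0.06381 = (-0.1462, -0.0186).

(-0.1462, -0.0186)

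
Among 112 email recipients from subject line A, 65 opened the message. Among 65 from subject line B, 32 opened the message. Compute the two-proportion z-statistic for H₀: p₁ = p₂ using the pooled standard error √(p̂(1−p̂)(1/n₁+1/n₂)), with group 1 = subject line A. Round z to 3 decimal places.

z = 1.135

Sample proportions: p̂₁ = 65/112 = 0.58036 and p̂₂ = 32/65 = 0.49231.
Pooling: p̂ = 97/177 = 0.54802.
SE = √[p̂(1−p̂)(1/n₁+1/n₂)] = √[0.54802·0.45198·(1/112+1/65)] ≈ 0.077603.
z = (p̂₁ − p̂₂)/SE = (0.58036 − 0.49231)/0.077603 = 0.08805/0.077603 = 1.135.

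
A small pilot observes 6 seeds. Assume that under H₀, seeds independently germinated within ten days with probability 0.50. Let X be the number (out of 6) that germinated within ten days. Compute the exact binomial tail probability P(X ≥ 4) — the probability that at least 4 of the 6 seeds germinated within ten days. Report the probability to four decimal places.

X ~ Binomial(n=6, p=0.50).
P(X ≥ 4) = C(6,4)·0.50^4·0.50^2 + C(6,5)·0.50^5·0.50^1 + C(6,6)·0.50^6·0.50^0.
= 0.234375 + 0.093750 + 0.015625 = 0.3438.

P = 0.3438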